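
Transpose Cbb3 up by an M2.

The second takes the letter from C up to D.
A major second spans 2 semitones, so from Cbb3 the target pitch is Dbb3.

Dbb3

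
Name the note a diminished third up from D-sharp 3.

F 3

Counting three letter names up from D lands on F.
A diminished third is 2 semitones; 2 semitones up from D#3 gives F3.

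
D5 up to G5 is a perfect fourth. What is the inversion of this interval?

Inverted interval numbers add to nine, so a fourth pairs with a fifth (4 + 5 = 9).
The quality also flips — perfect stays perfect — giving a perfect fifth.

perfect fifth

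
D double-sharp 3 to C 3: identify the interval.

Descending from D##3 to C3 is the same interval as ascending C3 to D##3.
C to D spans two letter names (C-D), so the interval is some kind of second.
The major second is 2 semitones; here we have 4, two semitones wider: doubly augmented.

doubly augmented second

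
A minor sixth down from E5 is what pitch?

Counting six letter names down from E lands on G.
Moving 8 semitones down from E5 (the size of a minor sixth) reaches G#4.

G#4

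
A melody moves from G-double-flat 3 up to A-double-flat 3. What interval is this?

G to A spans two letter names (G-A) — that makes it a second of some quality.
The major second spans 2 semitones, and Gbb3 to Abb3 is exactly 2 semitones — so this is a major second.

major 2nd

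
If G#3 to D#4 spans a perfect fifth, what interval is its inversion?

The rule of nine gives the new number: 9 − 5 = 4, so a fifth becomes a fourth.
Quality inverts too: perfect stays perfect. That makes the inversion a perfect fourth.

P4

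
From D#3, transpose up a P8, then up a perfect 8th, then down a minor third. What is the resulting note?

B#4

A perfect octave up from D#3 is D#4.
D#4 up a perfect octave → D#5 (12 semitones).
A minor third down from D#5 is B#4.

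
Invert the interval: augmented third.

diminished 6th

Inverted interval numbers add to nine, so a third pairs with a sixth (3 + 6 = 9).
Quality inverts too: augmented becomes diminished. That makes the inversion a diminished sixth.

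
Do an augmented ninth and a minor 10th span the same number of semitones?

Yes

Both span 15 semitones: an augmented ninth and a minor tenth are the same chromatic distance.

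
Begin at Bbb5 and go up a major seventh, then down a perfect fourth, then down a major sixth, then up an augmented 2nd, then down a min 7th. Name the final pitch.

A major seventh up from Bbb5 is Ab6.
Down a perfect fourth from Ab6: Eb6 (5 semitones down).
A major sixth down from Eb6 is Gb5.
An augmented second up from Gb5 is A5.
Down a minor seventh from A5: B4 (10 semitones down).

B4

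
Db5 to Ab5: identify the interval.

P5

D to A spans five letter names (D-E-F-G-A), so the interval is some kind of fifth.
The perfect fifth spans 7 semitones, and Db5 to Ab5 is exactly 7 semitones — so this is a perfect fifth.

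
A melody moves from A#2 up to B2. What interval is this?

minor second

A to B spans two letter names (A-B): a second.
A#2 to B2 is 1 semitone, a half step short of the major second (2), so this is minor.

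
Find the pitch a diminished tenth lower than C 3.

A-sharp 1

The tenth's letter: C down three letter names plus an octave → A.
Moving 14 semitones down from C3 (the size of a diminished tenth) reaches A#1.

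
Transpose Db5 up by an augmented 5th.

A5

The fifth takes the letter from D up to A.
An augmented fifth is 8 semitones; 8 semitones up from Db5 gives A5.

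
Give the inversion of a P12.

First reduce the compound perfect twelfth to its simple form, a perfect fifth.
Interval numbers invert to sum to nine: 5 + 4 = 9, so a fifth inverts to a fourth.
The quality also flips — perfect stays perfect — giving a perfect fourth.

P4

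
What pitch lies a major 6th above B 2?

Counting six letter names up from B lands on G.
Moving 9 semitones up from B2 (the size of a major sixth) reaches G#3.

G sharp 3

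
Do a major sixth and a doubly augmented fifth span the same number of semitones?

Yes

Both span 9 semitones: a major sixth and a doubly augmented fifth are the same chromatic distance.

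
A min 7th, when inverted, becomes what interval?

Interval numbers invert to sum to nine: 7 + 2 = 9, so a seventh inverts to a second.
And minor becomes major under inversion, so we get a major second.

major 2nd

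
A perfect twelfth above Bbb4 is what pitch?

Fb6

The twelfth's letter: B up five letter names plus an octave → F.
A perfect twelfth spans 19 semitones, so from Bbb4 the target pitch is Fb6.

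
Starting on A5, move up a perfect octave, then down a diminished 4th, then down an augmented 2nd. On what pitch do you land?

A5 up a perfect octave → A6 (12 semitones).
A6 down a diminished fourth → E#6 (4 semitones).
E#6 down an augmented second → D6 (3 semitones).

D6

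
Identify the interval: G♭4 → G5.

G to G is the same letter name, plus an octave, so the interval is some kind of octave.
The perfect octave is 12 semitones; here we have 13, one semitone wider: augmented.

augmented 8th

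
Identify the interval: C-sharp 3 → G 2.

augmented fourth

Descending from C#3 to G2 is the same interval as ascending G2 to C#3.
G to C spans four letter names (G-A-B-C): a fourth.
A perfect fourth would be 5 semitones; G2 to C#3 is 6, one semitone wider, so the interval is augmented.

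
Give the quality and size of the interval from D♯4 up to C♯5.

minor seventh

D to C spans seven letter names (D-E-F-G-A-B-C): a seventh.
At 10 semitones, D#4→C#5 falls one short of a major seventh: minor.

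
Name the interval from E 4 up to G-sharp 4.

major third

E to G spans three letter names (E-F-G): a third.
The major third spans 4 semitones, and E4 to G#4 is exactly 4 semitones — so this is a major third.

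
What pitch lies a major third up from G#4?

B#4

Counting three letter names up from G lands on B.
A major third spans 4 semitones, so from G#4 the target pitch is B#4.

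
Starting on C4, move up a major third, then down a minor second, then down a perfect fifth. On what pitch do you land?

G#3

A major third up from C4 is E4.
A minor second down from E4 is D#4.
Down a perfect fifth from D#4: G#3 (7 semitones down).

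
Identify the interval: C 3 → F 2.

P5

Descending from C3 to F2 is the same interval as ascending F2 to C3.
F to C spans five letter names (F-G-A-B-C) — that makes it a fifth of some quality.
Counting semitones, F2→C3 is 7, which is the perfect fifth.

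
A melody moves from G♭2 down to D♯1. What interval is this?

doubly diminished eleventh

Descending from Gb2 to D#1 is the same interval as ascending D#1 to Gb2.
D to G spans four letter names (D-E-F-G), plus an octave, so the interval is some kind of eleventh.
The perfect eleventh is 17 semitones; here we have 15, two semitones narrower: doubly diminished.
(Equivalently, a compound doubly diminished fourth: a doubly diminished fourth plus an octave.)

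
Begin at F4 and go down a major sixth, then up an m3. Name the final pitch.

Cb4

Down a major sixth from F4: Ab3 (9 semitones down).
A minor third up from Ab3 is Cb4.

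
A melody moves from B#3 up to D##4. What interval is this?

M3

B to D spans three letter names (B-C-D): a third.
The major third spans 4 semitones, and B#3 to D##4 is exactly 4 semitones — so this is a major third.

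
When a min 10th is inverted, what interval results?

First reduce the compound minor tenth to its simple form, a minor third.
Inverted interval numbers add to nine, so a third pairs with a sixth (3 + 6 = 9).
The quality also flips — minor becomes major — giving a major sixth.

M6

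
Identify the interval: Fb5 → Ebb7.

minor 14th

F to E spans seven letter names (F-G-A-B-C-D-E), plus an octave, so the interval is some kind of fourteenth.
Fb5 to Ebb7 is 22 semitones, a half step short of the major fourteenth (23), so this is minor.
(Equivalently, a compound minor seventh: a minor seventh plus an octave.)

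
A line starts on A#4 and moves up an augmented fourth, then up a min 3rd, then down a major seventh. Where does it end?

An augmented fourth up from A#4 is D##5.
A minor third up from D##5 is F##5.
F##5 down a major seventh → G#4 (11 semitones).

G#4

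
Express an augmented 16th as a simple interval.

Subtracting seven from the interval number removes an octave: 16 − 14 = 2.
So an augmented sixteenth is 2 octaves plus an augmented second. The quality is unchanged.

A2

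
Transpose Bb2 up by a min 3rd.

Counting three letter names up from B lands on D.
A minor third is 3 semitones; 3 semitones up from Bb2 gives Db3.

Db3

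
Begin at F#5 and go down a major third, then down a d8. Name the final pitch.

F#5 down a major third → D5 (4 semitones).
Down a diminished octave from D5: D#4 (11 semitones down).

D#4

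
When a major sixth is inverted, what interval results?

m3

Interval numbers invert to sum to nine: 6 + 3 = 9, so a sixth inverts to a third.
The quality also flips — major becomes minor — giving a minor third.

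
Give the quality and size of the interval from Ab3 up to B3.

augmented second

A to B spans two letter names (A-B), so the interval is some kind of second.
Ab3 to B3 spans 3 semitones — one semitone wider than the major second (2) — giving an augmented second.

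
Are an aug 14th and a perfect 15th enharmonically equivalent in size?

Yes

Both span 24 semitones: an augmented fourteenth and a perfect fifteenth are the same chromatic distance.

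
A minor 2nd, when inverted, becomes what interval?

Interval numbers invert to sum to nine: 2 + 7 = 9, so a second inverts to a seventh.
Quality inverts too: minor becomes major. That makes the inversion a major seventh.

major 7th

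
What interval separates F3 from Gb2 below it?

major 7th

Descending from F3 to Gb2 is the same interval as ascending Gb2 to F3.
G to F spans seven letter names (G-A-B-C-D-E-F) — that makes it a seventh of some quality.
Gb2 to F3 is 11 semitones, matching the major seventh exactly, so the quality is major.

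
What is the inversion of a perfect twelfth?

P4

First reduce the compound perfect twelfth to its simple form, a perfect fifth.
The rule of nine gives the new number: 9 − 5 = 4, so a fifth becomes a fourth.
Quality inverts too: perfect stays perfect. That makes the inversion a perfect fourth.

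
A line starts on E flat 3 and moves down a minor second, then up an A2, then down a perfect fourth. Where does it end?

B sharp 2

A minor second down from Eb3 is D3.
Up an augmented second from D3: E#3 (3 semitones up).
E#3 down a perfect fourth → B#2 (5 semitones).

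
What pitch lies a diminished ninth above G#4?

The ninth's letter: G up two letter names plus an octave → A.
A diminished ninth is 12 semitones; 12 semitones up from G#4 gives Ab5.

Ab5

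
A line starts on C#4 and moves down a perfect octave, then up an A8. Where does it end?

C##4

Down a perfect octave from C#4: C#3 (12 semitones down).
Up an augmented octave from C#3: C##4 (13 semitones up).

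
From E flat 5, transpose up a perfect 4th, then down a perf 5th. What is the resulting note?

D flat 5

Up a perfect fourth from Eb5: Ab5 (5 semitones up).
Ab5 down a perfect fifth → Db5 (7 semitones).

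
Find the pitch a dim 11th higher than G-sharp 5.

C 7

Counting four letter names plus an octave up from G lands on C.
A diminished eleventh is 16 semitones; 16 semitones up from G#5 gives C7.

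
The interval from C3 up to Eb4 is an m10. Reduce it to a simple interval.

Subtracting seven from the interval number removes an octave: 10 − 7 = 3.
So a minor tenth is an octave plus a minor third. The quality is unchanged.

minor third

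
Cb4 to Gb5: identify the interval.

C to G spans five letter names (C-D-E-F-G), plus an octave: a twelfth.
Cb4 to Gb5 is 19 semitones, matching the perfect twelfth exactly, so the quality is perfect.
(Equivalently, a compound perfect fifth: a perfect fifth plus an octave.)

perfect twelfth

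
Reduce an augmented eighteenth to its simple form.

augmented fourth

Take out 2 octaves (14 from the number): 18 − 14 = 4.
Quality carries through unchanged, so the simple form is an augmented fourth.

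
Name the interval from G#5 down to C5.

A5

Descending from G#5 to C5 is the same interval as ascending C5 to G#5.
C to G spans five letter names (C-D-E-F-G) — that makes it a fifth of some quality.
A perfect fifth would be 7 semitones; C5 to G#5 is 8, one semitone wider, so the interval is augmented.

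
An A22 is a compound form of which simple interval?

A8

Take out 2 octaves (14 from the number): 22 − 14 = 8.
So an augmented twenty-second is 2 octaves plus an augmented octave. The quality is unchanged.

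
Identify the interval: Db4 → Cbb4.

Descending from Db4 to Cbb4 is the same interval as ascending Cbb4 to Db4.
C to D spans two letter names (C-D) — that makes it a second of some quality.
The major second is 2 semitones; here we have 3, one semitone wider: augmented.

augmented second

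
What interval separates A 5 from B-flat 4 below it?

Descending from A5 to Bb4 is the same interval as ascending Bb4 to A5.
B to A spans seven letter names (B-C-D-E-F-G-A): a seventh.
Counting semitones, Bb4→A5 is 11, which is the major seventh.

major seventh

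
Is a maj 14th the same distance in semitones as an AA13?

Both span 23 semitones: a major fourteenth and a doubly augmented thirteenth are the same chromatic distance.

Yes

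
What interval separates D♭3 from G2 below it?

Descending from Db3 to G2 is the same interval as ascending G2 to Db3.
G to D spans five letter names (G-A-B-C-D) — that makes it a fifth of some quality.
A perfect fifth would be 7 semitones; G2 to Db3 is 6, one semitone narrower, so the interval is diminished.

diminished fifth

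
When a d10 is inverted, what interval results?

augmented 6th

First reduce the compound diminished tenth to its simple form, a diminished third.
Inverted interval numbers add to nine, so a third pairs with a sixth (3 + 6 = 9).
The quality also flips — diminished becomes augmented — giving an augmented sixth.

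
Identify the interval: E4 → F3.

major seventh

Descending from E4 to F3 is the same interval as ascending F3 to E4.
F to E spans seven letter names (F-G-A-B-C-D-E), so the interval is some kind of seventh.
The major seventh spans 11 semitones, and F3 to E4 is exactly 11 semitones — so this is a major seventh.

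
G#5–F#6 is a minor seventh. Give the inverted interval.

Inverted interval numbers add to nine, so a seventh pairs with a second (7 + 2 = 9).
Quality inverts too: minor becomes major. That makes the inversion a major second.

major second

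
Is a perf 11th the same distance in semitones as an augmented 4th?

A perfect eleventh is 17 semitones but an augmented fourth is 6 semitones — different sizes.

No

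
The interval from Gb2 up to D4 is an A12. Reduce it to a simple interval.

augmented fifth

Take out an octave (7 from the number): 12 − 7 = 5.
So an augmented twelfth is an octave plus an augmented fifth. The quality is unchanged.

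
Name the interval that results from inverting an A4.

diminished fifth

The rule of nine gives the new number: 9 − 4 = 5, so a fourth becomes a fifth.
The quality also flips — augmented becomes diminished — giving a diminished fifth.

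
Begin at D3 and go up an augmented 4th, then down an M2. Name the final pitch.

F#3

An augmented fourth up from D3 is G#3.
A major second down from G#3 is F#3.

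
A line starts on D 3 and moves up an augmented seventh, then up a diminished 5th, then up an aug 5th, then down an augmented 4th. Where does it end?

Up an augmented seventh from D3: C##4 (12 semitones up).
Up a diminished fifth from C##4: G#4 (6 semitones up).
Up an augmented fifth from G#4: D##5 (8 semitones up).
Down an augmented fourth from D##5: A#4 (6 semitones down).

A sharp 4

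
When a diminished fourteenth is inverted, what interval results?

First reduce the compound diminished fourteenth to its simple form, a diminished seventh.
Interval numbers invert to sum to nine: 7 + 2 = 9, so a seventh inverts to a second.
The quality also flips — diminished becomes augmented — giving an augmented second.

augmented 2nd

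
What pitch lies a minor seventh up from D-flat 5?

The seventh takes the letter from D up to C.
Moving 10 semitones up from Db5 (the size of a minor seventh) reaches Cb6.

C-flat 6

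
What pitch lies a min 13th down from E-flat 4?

Counting six letter names plus an octave down from E lands on G.
A minor thirteenth spans 20 semitones, so from Eb4 the target pitch is G2.

G 2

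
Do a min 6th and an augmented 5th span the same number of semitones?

A minor sixth = 8 semitones = an augmented fifth; enharmonically equal.

Yes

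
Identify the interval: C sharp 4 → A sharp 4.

C to A spans six letter names (C-D-E-F-G-A): a sixth.
Counting semitones, C#4→A#4 is 9, which is the major sixth.

M6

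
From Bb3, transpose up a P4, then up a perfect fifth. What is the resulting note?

Bb4

A perfect fourth up from Bb3 is Eb4.
A perfect fifth up from Eb4 is Bb4.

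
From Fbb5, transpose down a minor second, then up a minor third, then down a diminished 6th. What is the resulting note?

Bb4

Fbb5 down a minor second → Ebb5 (1 semitone).
A minor third up from Ebb5 is Gbb5.
Down a diminished sixth from Gbb5: Bb4 (7 semitones down).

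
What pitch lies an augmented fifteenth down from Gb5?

A fifteenth keeps the letter name G, two octaves down from G.
An augmented fifteenth spans 25 semitones, so from Gb5 the target pitch is Gbb3.

Gbb3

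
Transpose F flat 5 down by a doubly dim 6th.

A sharp 4

The sixth takes the letter from F down to A.
A doubly diminished sixth is 6 semitones; 6 semitones down from Fb5 gives A#4.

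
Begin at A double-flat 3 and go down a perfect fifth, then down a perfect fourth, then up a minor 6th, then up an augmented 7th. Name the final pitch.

Down a perfect fifth from Abb3: Dbb3 (7 semitones down).
Dbb3 down a perfect fourth → Abb2 (5 semitones).
Abb2 up a minor sixth → Fbb3 (8 semitones).
Fbb3 up an augmented seventh → Eb4 (12 semitones).

E flat 4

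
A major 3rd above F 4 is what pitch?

A 4

Counting three letter names up from F lands on A.
A major third spans 4 semitones, so from F4 the target pitch is A4.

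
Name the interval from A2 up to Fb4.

diminished thirteenth

A to F spans six letter names (A-B-C-D-E-F), plus an octave: a thirteenth.
A2 to Fb4 spans 19 semitones — two semitones narrower than the major thirteenth (21) — giving a diminished thirteenth.
(Equivalently, a compound diminished sixth: a diminished sixth plus an octave.)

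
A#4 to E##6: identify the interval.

augmented twelfth

A to E spans five letter names (A-B-C-D-E), plus an octave: a twelfth.
A#4 to E##6 spans 20 semitones — one semitone wider than the perfect twelfth (19) — giving an augmented twelfth.
(Equivalently, a compound augmented fifth: an augmented fifth plus an octave.)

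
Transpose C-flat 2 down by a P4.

The fourth takes the letter from C down to G.
A perfect fourth is 5 semitones; 5 semitones down from Cb2 gives Gb1.

G-flat 1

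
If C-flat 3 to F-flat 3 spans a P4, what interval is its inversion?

Inverted interval numbers add to nine, so a fourth pairs with a fifth (4 + 5 = 9).
The quality also flips — perfect stays perfect — giving a perfect fifth.

perfect fifth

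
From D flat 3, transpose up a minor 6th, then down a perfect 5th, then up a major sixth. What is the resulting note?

A minor sixth up from Db3 is Bbb3.
Bbb3 down a perfect fifth → Ebb3 (7 semitones).
Up a major sixth from Ebb3: Cb4 (9 semitones up).

C flat 4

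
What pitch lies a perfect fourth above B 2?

E 3

The fourth takes the letter from B up to E.
A perfect fourth spans 5 semitones, so from B2 the target pitch is E3.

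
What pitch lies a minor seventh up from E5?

Seven letter names up from E: D.
A minor seventh is 10 semitones; 10 semitones up from E5 gives D6.

D6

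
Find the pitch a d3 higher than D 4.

Three letter names up from D: F.
Moving 2 semitones up from D4 (the size of a diminished third) reaches Fb4.

F-flat 4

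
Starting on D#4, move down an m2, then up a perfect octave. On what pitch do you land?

Down a minor second from D#4: C##4 (1 semitone down).
A perfect octave up from C##4 is C##5.

C##5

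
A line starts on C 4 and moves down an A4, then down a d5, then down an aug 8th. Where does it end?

C4 down an augmented fourth → Gb3 (6 semitones).
Gb3 down a diminished fifth → C3 (6 semitones).
An augmented octave down from C3 is Cb2.

C flat 2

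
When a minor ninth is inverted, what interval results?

First reduce the compound minor ninth to its simple form, a minor second.
The rule of nine gives the new number: 9 − 2 = 7, so a second becomes a seventh.
And minor becomes major under inversion, so we get a major seventh.

major seventh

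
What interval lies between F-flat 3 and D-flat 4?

F to D spans six letter names (F-G-A-B-C-D): a sixth.
Fb3 to Db4 is 9 semitones, matching the major sixth exactly, so the quality is major.

major sixth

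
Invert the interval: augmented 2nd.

diminished seventh

Interval numbers invert to sum to nine: 2 + 7 = 9, so a second inverts to a seventh.
Quality inverts too: augmented becomes diminished. That makes the inversion a diminished seventh.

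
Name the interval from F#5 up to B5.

perfect fourth

F to B spans four letter names (F-G-A-B) — that makes it a fourth of some quality.
The perfect fourth spans 5 semitones, and F#5 to B5 is exactly 5 semitones — so this is a perfect fourth.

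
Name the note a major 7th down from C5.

The seventh takes the letter from C down to D.
Moving 11 semitones down from C5 (the size of a major seventh) reaches Db4.

Db4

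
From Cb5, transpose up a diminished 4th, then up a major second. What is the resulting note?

Gbb5

Cb5 up a diminished fourth → Fbb5 (4 semitones).
A major second up from Fbb5 is Gbb5.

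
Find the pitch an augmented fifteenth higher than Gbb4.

Gb6

The letter stays G (same as the start), shifted two octaves up.
An augmented fifteenth is 25 semitones; 25 semitones up from Gbb4 gives Gb6.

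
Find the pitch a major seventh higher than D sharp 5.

Seven letter names up from D: C.
A major seventh is 11 semitones; 11 semitones up from D#5 gives C##6.

C double-sharp 6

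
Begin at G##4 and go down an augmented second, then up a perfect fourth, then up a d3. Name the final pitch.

Db5

An augmented second down from G##4 is F#4.
A perfect fourth up from F#4 is B4.
B4 up a diminished third → Db5 (2 semitones).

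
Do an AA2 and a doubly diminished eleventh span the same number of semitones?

4 semitones (doubly augmented second) vs 15 semitones (doubly diminished eleventh): not equal.

No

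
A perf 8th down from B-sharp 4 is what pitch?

B-sharp 3

For an octave the letter name doesn't change: still B, an octave down.
A perfect octave is 12 semitones; 12 semitones down from B#4 gives B#3.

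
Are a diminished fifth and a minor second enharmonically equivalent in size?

No

6 semitones (diminished fifth) vs 1 semitone (minor second): not equal.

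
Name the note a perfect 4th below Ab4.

Counting four letter names down from A lands on E.
A perfect fourth is 5 semitones; 5 semitones down from Ab4 gives Eb4.

Eb4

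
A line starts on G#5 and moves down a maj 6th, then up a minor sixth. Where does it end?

G#5 down a major sixth → B4 (9 semitones).
Up a minor sixth from B4: G5 (8 semitones up).

G5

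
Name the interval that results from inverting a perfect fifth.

P4

Interval numbers invert to sum to nine: 5 + 4 = 9, so a fifth inverts to a fourth.
Quality inverts too: perfect stays perfect. That makes the inversion a perfect fourth.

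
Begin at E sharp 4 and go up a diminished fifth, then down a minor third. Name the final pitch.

G sharp 4

Up a diminished fifth from E#4: B4 (6 semitones up).
B4 down a minor third → G#4 (3 semitones).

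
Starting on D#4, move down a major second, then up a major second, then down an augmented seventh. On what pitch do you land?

A major second down from D#4 is C#4.
Up a major second from C#4: D#4 (2 semitones up).
D#4 down an augmented seventh → Eb3 (12 semitones).

Eb3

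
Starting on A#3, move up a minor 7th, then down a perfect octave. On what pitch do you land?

G#3

Up a minor seventh from A#3: G#4 (10 semitones up).
Down a perfect octave from G#4: G#3 (12 semitones down).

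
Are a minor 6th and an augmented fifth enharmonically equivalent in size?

Both span 8 semitones: a minor sixth and an augmented fifth are the same chromatic distance.

Yes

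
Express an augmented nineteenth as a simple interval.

augmented 5th

Subtracting seven from the interval number removes an octave: 19 − 14 = 5.
Quality carries through unchanged, so the simple form is an augmented fifth.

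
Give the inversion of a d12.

First reduce the compound diminished twelfth to its simple form, a diminished fifth.
The rule of nine gives the new number: 9 − 5 = 4, so a fifth becomes a fourth.
The quality also flips — diminished becomes augmented — giving an augmented fourth.

augmented fourth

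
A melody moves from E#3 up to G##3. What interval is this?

E to G spans three letter names (E-F-G) — that makes it a third of some quality.
E#3 to G##3 is 4 semitones, matching the major third exactly, so the quality is major.

major 3rd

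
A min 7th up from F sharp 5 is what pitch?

Seven letter names up from F: E.
Moving 10 semitones up from F#5 (the size of a minor seventh) reaches E6.

E 6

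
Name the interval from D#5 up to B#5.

major sixth

D to B spans six letter names (D-E-F-G-A-B), so the interval is some kind of sixth.
D#5 to B#5 is 9 semitones, matching the major sixth exactly, so the quality is major.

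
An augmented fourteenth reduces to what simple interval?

augmented 7th

Subtracting seven from the interval number removes an octave: 14 − 7 = 7.
Quality carries through unchanged, so the simple form is an augmented seventh.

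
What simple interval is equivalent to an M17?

major third

Subtracting seven from the interval number removes an octave: 17 − 14 = 3.
That makes a major seventeenth a compound major third — 2 octaves plus a major third.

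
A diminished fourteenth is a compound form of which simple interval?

diminished seventh

Take out an octave (7 from the number): 14 − 7 = 7.
That makes a diminished fourteenth a compound diminished seventh — an octave plus a diminished seventh.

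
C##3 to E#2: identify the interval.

major sixth

Descending from C##3 to E#2 is the same interval as ascending E#2 to C##3.
E to C spans six letter names (E-F-G-A-B-C) — that makes it a sixth of some quality.
The major sixth spans 9 semitones, and E#2 to C##3 is exactly 9 semitones — so this is a major sixth.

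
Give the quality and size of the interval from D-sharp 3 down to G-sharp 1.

Descending from D#3 to G#1 is the same interval as ascending G#1 to D#3.
G to D spans five letter names (G-A-B-C-D), plus an octave — that makes it a twelfth of some quality.
The perfect twelfth spans 19 semitones, and G#1 to D#3 is exactly 19 semitones — so this is a perfect twelfth.
(Equivalently, a compound perfect fifth: a perfect fifth plus an octave.)

perfect 12th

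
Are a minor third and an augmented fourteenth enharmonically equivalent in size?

3 semitones (minor third) vs 24 semitones (augmented fourteenth): not equal.

No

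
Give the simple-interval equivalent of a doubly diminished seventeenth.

dd3

Take out 2 octaves (14 from the number): 17 − 14 = 3.
That makes a doubly diminished seventeenth a compound doubly diminished third — 2 octaves plus a doubly diminished third.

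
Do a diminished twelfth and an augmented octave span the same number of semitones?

No

A diminished twelfth spans 18 semitones; an augmented octave spans 13 semitones. They differ by 5.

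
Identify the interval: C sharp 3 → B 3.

m7

C to B spans seven letter names (C-D-E-F-G-A-B), so the interval is some kind of seventh.
C#3 to B3 is 10 semitones, a half step short of the major seventh (11), so this is minor.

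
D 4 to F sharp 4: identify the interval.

D to F spans three letter names (D-E-F) — that makes it a third of some quality.
D4 to F#4 is 4 semitones, matching the major third exactly, so the quality is major.

major third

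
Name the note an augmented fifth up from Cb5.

G5

Counting five letter names up from C lands on G.
An augmented fifth spans 8 semitones, so from Cb5 the target pitch is G5.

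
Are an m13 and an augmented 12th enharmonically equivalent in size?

Yes

A minor thirteenth spans 20 semitones, and an augmented twelfth also spans 20 semitones — they're enharmonic.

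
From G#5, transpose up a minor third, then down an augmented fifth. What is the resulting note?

Up a minor third from G#5: B5 (3 semitones up).
B5 down an augmented fifth → Eb5 (8 semitones).

Eb5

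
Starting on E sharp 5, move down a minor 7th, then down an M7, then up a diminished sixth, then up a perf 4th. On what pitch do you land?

A flat 4

Down a minor seventh from E#5: F##4 (10 semitones down).
A major seventh down from F##4 is G#3.
Up a diminished sixth from G#3: Eb4 (7 semitones up).
Up a perfect fourth from Eb4: Ab4 (5 semitones up).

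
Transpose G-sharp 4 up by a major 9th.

Two letters up from G (plus an octave) reaches A.
Moving 14 semitones up from G#4 (the size of a major ninth) reaches A#5.

A-sharp 5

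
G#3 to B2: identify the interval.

major sixth

Descending from G#3 to B2 is the same interval as ascending B2 to G#3.
B to G spans six letter names (B-C-D-E-F-G): a sixth.
The major sixth spans 9 semitones, and B2 to G#3 is exactly 9 semitones — so this is a major sixth.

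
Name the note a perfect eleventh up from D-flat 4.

G-flat 5

Four letters up from D (plus an octave) reaches G.
A perfect eleventh spans 17 semitones, so from Db4 the target pitch is Gb5.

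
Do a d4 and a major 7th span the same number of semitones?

A diminished fourth spans 4 semitones; a major seventh spans 11 semitones. They differ by 7.

No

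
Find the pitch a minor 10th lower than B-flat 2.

Three letters down from B (plus an octave) reaches G.
A minor tenth is 15 semitones; 15 semitones down from Bb2 gives G1.

G 1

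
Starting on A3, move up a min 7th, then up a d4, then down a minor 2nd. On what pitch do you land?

A3 up a minor seventh → G4 (10 semitones).
G4 up a diminished fourth → Cb5 (4 semitones).
Cb5 down a minor second → Bb4 (1 semitone).

Bb4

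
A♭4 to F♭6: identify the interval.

minor thirteenth

A to F spans six letter names (A-B-C-D-E-F), plus an octave — that makes it a thirteenth of some quality.
Ab4 to Fb6 is 20 semitones, a half step short of the major thirteenth (21), so this is minor.
(Equivalently, a compound minor sixth: a minor sixth plus an octave.)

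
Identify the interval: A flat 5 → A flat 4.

perfect octave

Descending from Ab5 to Ab4 is the same interval as ascending Ab4 to Ab5.
A to A is the same letter name, plus an octave: an octave.
The perfect octave spans 12 semitones, and Ab4 to Ab5 is exactly 12 semitones — so this is a perfect octave.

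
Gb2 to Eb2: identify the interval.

minor third

Descending from Gb2 to Eb2 is the same interval as ascending Eb2 to Gb2.
E to G spans three letter names (E-F-G), so the interval is some kind of third.
A major third would be 4 semitones, but Eb2 to Gb2 is 3 — one semitone narrower, making it a minor third.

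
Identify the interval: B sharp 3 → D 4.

diminished third

B to D spans three letter names (B-C-D): a third.
B#3 to D4 spans 2 semitones — two semitones narrower than the major third (4) — giving a diminished third.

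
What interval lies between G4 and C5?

G to C spans four letter names (G-A-B-C): a fourth.
G4 to C5 is 5 semitones, matching the perfect fourth exactly, so the quality is perfect.

P4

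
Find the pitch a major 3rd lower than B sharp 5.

G sharp 5

The third takes the letter from B down to G.
A major third spans 4 semitones, so from B#5 the target pitch is G#5.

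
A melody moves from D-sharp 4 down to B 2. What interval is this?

Descending from D#4 to B2 is the same interval as ascending B2 to D#4.
B to D spans three letter names (B-C-D), plus an octave — that makes it a tenth of some quality.
B2 to D#4 is 16 semitones, matching the major tenth exactly, so the quality is major.
(Equivalently, a compound major third: a major third plus an octave.)

major tenth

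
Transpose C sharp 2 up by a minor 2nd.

Counting two letter names up from C lands on D.
A minor second is 1 semitone; 1 semitone up from C#2 gives D2.

D 2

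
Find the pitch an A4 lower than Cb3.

Four letter names down from C: G.
An augmented fourth is 6 semitones; 6 semitones down from Cb3 gives Gbb2.

Gbb2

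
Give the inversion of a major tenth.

First reduce the compound major tenth to its simple form, a major third.
The rule of nine gives the new number: 9 − 3 = 6, so a third becomes a sixth.
Quality inverts too: major becomes minor. That makes the inversion a minor sixth.

minor 6th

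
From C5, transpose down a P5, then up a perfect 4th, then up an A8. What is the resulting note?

B5

Down a perfect fifth from C5: F4 (7 semitones down).
F4 up a perfect fourth → Bb4 (5 semitones).
Bb4 up an augmented octave → B5 (13 semitones).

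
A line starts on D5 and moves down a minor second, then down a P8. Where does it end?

A minor second down from D5 is C#5.
Down a perfect octave from C#5: C#4 (12 semitones down).

C#4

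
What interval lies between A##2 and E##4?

A to E spans five letter names (A-B-C-D-E), plus an octave, so the interval is some kind of twelfth.
The perfect twelfth spans 19 semitones, and A##2 to E##4 is exactly 19 semitones — so this is a perfect twelfth.
(Equivalently, a compound perfect fifth: a perfect fifth plus an octave.)

P12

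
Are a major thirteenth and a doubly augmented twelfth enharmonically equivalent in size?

A major thirteenth = 21 semitones = a doubly augmented twelfth; enharmonically equal.

Yes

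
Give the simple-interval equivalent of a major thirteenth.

Take out an octave (7 from the number): 13 − 7 = 6.
So a major thirteenth is an octave plus a major sixth. The quality is unchanged.

major 6th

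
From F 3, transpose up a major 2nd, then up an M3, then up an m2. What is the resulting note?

A major second up from F3 is G3.
Up a major third from G3: B3 (4 semitones up).
A minor second up from B3 is C4.

C 4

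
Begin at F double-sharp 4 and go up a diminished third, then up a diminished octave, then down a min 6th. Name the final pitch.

C 5

A diminished third up from F##4 is A4.
A diminished octave up from A4 is Ab5.
A minor sixth down from Ab5 is C5.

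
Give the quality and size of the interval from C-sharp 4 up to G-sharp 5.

C to G spans five letter names (C-D-E-F-G), plus an octave, so the interval is some kind of twelfth.
C#4 to G#5 is 19 semitones, matching the perfect twelfth exactly, so the quality is perfect.
(Equivalently, a compound perfect fifth: a perfect fifth plus an octave.)

perfect twelfth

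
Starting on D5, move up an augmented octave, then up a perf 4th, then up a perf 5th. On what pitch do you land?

An augmented octave up from D5 is D#6.
A perfect fourth up from D#6 is G#6.
G#6 up a perfect fifth → D#7 (7 semitones).

D#7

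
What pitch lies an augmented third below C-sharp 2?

A-flat 1

The third takes the letter from C down to A.
Moving 5 semitones down from C#2 (the size of an augmented third) reaches Ab1.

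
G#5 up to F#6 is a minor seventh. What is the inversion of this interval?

major second

Interval numbers invert to sum to nine: 7 + 2 = 9, so a seventh inverts to a second.
And minor becomes major under inversion, so we get a major second.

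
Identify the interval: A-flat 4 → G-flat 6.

m14

A to G spans seven letter names (A-B-C-D-E-F-G), plus an octave, so the interval is some kind of fourteenth.
At 22 semitones, Ab4→Gb6 falls one short of a major fourteenth: minor.
(Equivalently, a compound minor seventh: a minor seventh plus an octave.)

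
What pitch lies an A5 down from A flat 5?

D double-flat 5

The fifth takes the letter from A down to D.
An augmented fifth is 8 semitones; 8 semitones down from Ab5 gives Dbb5.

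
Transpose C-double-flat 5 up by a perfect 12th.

G-double-flat 6

Counting five letter names plus an octave up from C lands on G.
A perfect twelfth is 19 semitones; 19 semitones up from Cbb5 gives Gbb6.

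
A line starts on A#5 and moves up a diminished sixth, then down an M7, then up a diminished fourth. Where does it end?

Up a diminished sixth from A#5: F6 (7 semitones up).
A major seventh down from F6 is Gb5.
Gb5 up a diminished fourth → Cbb6 (4 semitones).

Cbb6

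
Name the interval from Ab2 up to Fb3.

minor sixth

A to F spans six letter names (A-B-C-D-E-F) — that makes it a sixth of some quality.
A major sixth would be 9 semitones, but Ab2 to Fb3 is 8 — one semitone narrower, making it a minor sixth.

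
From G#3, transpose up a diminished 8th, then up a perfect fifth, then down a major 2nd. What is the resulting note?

C5

Up a diminished octave from G#3: G4 (11 semitones up).
Up a perfect fifth from G4: D5 (7 semitones up).
A major second down from D5 is C5.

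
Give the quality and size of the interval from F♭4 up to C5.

augmented fifth

F to C spans five letter names (F-G-A-B-C): a fifth.
Fb4 to C5 spans 8 semitones — one semitone wider than the perfect fifth (7) — giving an augmented fifth.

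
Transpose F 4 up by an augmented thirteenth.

D sharp 6

Six letters up from F (plus an octave) reaches D.
An augmented thirteenth spans 22 semitones, so from F4 the target pitch is D#6.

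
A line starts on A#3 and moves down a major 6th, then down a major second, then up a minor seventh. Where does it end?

A3

A#3 down a major sixth → C#3 (9 semitones).
A major second down from C#3 is B2.
A minor seventh up from B2 is A3.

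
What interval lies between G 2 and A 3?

M9

G to A spans two letter names (G-A), plus an octave, so the interval is some kind of ninth.
Counting semitones, G2→A3 is 14, which is the major ninth.
(Equivalently, a compound major second: a major second plus an octave.)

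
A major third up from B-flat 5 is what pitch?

Counting three letter names up from B lands on D.
A major third spans 4 semitones, so from Bb5 the target pitch is D6.

D 6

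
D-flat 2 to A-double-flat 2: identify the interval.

D to A spans five letter names (D-E-F-G-A) — that makes it a fifth of some quality.
The perfect fifth is 7 semitones; here we have 6, one semitone narrower: diminished.

diminished fifth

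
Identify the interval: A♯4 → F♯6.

minor 13th

A to F spans six letter names (A-B-C-D-E-F), plus an octave: a thirteenth.
A major thirteenth would be 21 semitones, but A#4 to F#6 is 20 — one semitone narrower, making it a minor thirteenth.
(Equivalently, a compound minor sixth: a minor sixth plus an octave.)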